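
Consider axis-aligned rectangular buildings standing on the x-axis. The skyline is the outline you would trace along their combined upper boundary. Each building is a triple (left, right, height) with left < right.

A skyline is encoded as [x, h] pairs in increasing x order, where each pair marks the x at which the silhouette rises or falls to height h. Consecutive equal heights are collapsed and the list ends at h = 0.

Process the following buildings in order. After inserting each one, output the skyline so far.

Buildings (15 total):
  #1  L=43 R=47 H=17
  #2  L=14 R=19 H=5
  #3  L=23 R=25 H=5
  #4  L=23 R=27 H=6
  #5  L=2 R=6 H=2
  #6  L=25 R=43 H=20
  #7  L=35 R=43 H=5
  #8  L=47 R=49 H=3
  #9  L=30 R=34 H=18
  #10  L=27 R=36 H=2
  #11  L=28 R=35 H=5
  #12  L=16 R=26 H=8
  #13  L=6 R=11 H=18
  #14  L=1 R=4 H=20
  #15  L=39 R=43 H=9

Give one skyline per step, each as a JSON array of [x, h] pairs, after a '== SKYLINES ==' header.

== SKYLINES ==
[[43,17],[47,0]]
[[14,5],[19,0],[43,17],[47,0]]
[[14,5],[19,0],[23,5],[25,0],[43,17],[47,0]]
[[14,5],[19,0],[23,6],[27,0],[43,17],[47,0]]
[[2,2],[6,0],[14,5],[19,0],[23,6],[27,0],[43,17],[47,0]]
[[2,2],[6,0],[14,5],[19,0],[23,6],[25,20],[43,17],[47,0]]
[[2,2],[6,0],[14,5],[19,0],[23,6],[25,20],[43,17],[47,0]]
[[2,2],[6,0],[14,5],[19,0],[23,6],[25,20],[43,17],[47,3],[49,0]]
[[2,2],[6,0],[14,5],[19,0],[23,6],[25,20],[43,17],[47,3],[49,0]]
[[2,2],[6,0],[14,5],[19,0],[23,6],[25,20],[43,17],[47,3],[49,0]]
[[2,2],[6,0],[14,5],[19,0],[23,6],[25,20],[43,17],[47,3],[49,0]]
[[2,2],[6,0],[14,5],[16,8],[25,20],[43,17],[47,3],[49,0]]
[[2,2],[6,18],[11,0],[14,5],[16,8],[25,20],[43,17],[47,3],[49,0]]
[[1,20],[4,2],[6,18],[11,0],[14,5],[16,8],[25,20],[43,17],[47,3],[49,0]]
[[1,20],[4,2],[6,18],[11,0],[14,5],[16,8],[25,20],[43,17],[47,3],[49,0]]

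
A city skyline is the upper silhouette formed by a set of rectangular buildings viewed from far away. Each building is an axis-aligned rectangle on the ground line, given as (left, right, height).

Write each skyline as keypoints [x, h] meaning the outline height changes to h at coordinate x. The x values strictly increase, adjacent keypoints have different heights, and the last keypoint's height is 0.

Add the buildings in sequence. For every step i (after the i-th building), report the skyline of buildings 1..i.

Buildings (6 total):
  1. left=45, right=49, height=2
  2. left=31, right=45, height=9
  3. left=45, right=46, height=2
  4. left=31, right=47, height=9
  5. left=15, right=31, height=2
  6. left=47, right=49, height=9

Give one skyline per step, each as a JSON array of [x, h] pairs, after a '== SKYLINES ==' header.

== SKYLINES ==
[[45,2],[49,0]]
[[31,9],[45,2],[49,0]]
[[31,9],[45,2],[49,0]]
[[31,9],[47,2],[49,0]]
[[15,2],[31,9],[47,2],[49,0]]
[[15,2],[31,9],[49,0]]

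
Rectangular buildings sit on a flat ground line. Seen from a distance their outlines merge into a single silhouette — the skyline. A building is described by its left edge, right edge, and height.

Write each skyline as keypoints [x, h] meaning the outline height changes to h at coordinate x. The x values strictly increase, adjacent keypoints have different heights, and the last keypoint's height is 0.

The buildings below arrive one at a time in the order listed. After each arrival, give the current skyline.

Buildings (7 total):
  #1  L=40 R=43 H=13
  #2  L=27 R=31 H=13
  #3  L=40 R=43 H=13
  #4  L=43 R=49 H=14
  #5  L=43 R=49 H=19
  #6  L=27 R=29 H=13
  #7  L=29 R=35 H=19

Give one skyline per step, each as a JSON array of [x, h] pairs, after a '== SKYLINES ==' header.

== SKYLINES ==
[[40,13],[43,0]]
[[27,13],[31,0],[40,13],[43,0]]
[[27,13],[31,0],[40,13],[43,0]]
[[27,13],[31,0],[40,13],[43,14],[49,0]]
[[27,13],[31,0],[40,13],[43,19],[49,0]]
[[27,13],[31,0],[40,13],[43,19],[49,0]]
[[27,13],[29,19],[35,0],[40,13],[43,19],[49,0]]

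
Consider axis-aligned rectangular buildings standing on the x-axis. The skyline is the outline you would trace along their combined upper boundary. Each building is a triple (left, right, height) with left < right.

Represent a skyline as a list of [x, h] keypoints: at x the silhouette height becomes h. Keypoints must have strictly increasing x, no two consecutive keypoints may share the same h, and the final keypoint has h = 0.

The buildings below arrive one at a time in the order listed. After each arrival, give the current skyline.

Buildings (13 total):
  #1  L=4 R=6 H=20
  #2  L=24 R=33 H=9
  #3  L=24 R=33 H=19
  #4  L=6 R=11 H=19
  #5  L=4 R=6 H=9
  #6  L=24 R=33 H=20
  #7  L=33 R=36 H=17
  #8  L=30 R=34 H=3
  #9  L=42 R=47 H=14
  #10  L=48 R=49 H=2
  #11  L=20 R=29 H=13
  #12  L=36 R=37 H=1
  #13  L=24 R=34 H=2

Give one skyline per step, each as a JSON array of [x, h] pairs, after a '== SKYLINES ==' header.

== SKYLINES ==
[[4,20],[6,0]]
[[4,20],[6,0],[24,9],[33,0]]
[[4,20],[6,0],[24,19],[33,0]]
[[4,20],[6,19],[11,0],[24,19],[33,0]]
[[4,20],[6,19],[11,0],[24,19],[33,0]]
[[4,20],[6,19],[11,0],[24,20],[33,0]]
[[4,20],[6,19],[11,0],[24,20],[33,17],[36,0]]
[[4,20],[6,19],[11,0],[24,20],[33,17],[36,0]]
[[4,20],[6,19],[11,0],[24,20],[33,17],[36,0],[42,14],[47,0]]
[[4,20],[6,19],[11,0],[24,20],[33,17],[36,0],[42,14],[47,0],[48,2],[49,0]]
[[4,20],[6,19],[11,0],[20,13],[24,20],[33,17],[36,0],[42,14],[47,0],[48,2],[49,0]]
[[4,20],[6,19],[11,0],[20,13],[24,20],[33,17],[36,1],[37,0],[42,14],[47,0],[48,2],[49,0]]
[[4,20],[6,19],[11,0],[20,13],[24,20],[33,17],[36,1],[37,0],[42,14],[47,0],[48,2],[49,0]]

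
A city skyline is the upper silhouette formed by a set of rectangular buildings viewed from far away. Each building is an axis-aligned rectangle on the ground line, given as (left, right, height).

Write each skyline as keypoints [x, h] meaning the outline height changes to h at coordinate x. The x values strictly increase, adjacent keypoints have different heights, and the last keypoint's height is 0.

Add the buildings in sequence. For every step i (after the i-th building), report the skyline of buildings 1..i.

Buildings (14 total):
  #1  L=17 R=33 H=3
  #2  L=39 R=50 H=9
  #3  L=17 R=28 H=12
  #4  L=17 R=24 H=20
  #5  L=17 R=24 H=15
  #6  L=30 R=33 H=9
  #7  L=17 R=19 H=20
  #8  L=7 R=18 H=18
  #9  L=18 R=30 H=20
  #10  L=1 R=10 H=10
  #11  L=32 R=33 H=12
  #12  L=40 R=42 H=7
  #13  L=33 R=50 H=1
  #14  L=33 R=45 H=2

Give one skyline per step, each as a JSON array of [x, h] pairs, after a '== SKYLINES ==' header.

== SKYLINES ==
[[17,3],[33,0]]
[[17,3],[33,0],[39,9],[50,0]]
[[17,12],[28,3],[33,0],[39,9],[50,0]]
[[17,20],[24,12],[28,3],[33,0],[39,9],[50,0]]
[[17,20],[24,12],[28,3],[33,0],[39,9],[50,0]]
[[17,20],[24,12],[28,3],[30,9],[33,0],[39,9],[50,0]]
[[17,20],[24,12],[28,3],[30,9],[33,0],[39,9],[50,0]]
[[7,18],[17,20],[24,12],[28,3],[30,9],[33,0],[39,9],[50,0]]
[[7,18],[17,20],[30,9],[33,0],[39,9],[50,0]]
[[1,10],[7,18],[17,20],[30,9],[33,0],[39,9],[50,0]]
[[1,10],[7,18],[17,20],[30,9],[32,12],[33,0],[39,9],[50,0]]
[[1,10],[7,18],[17,20],[30,9],[32,12],[33,0],[39,9],[50,0]]
[[1,10],[7,18],[17,20],[30,9],[32,12],[33,1],[39,9],[50,0]]
[[1,10],[7,18],[17,20],[30,9],[32,12],[33,2],[39,9],[50,0]]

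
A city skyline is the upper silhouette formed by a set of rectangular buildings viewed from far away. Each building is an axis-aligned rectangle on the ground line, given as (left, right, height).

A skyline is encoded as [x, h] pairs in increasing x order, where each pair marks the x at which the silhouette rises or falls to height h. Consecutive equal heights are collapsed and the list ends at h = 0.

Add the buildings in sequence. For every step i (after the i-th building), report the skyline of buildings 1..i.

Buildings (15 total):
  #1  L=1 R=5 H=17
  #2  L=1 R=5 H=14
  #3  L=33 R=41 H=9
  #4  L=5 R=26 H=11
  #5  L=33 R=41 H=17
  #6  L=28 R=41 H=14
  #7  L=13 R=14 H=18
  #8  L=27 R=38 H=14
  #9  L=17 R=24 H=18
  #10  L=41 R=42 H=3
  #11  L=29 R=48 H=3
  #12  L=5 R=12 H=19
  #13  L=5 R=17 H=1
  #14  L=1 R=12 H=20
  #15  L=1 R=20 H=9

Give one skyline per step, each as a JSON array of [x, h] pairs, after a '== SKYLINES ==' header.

== SKYLINES ==
[[1,17],[5,0]]
[[1,17],[5,0]]
[[1,17],[5,0],[33,9],[41,0]]
[[1,17],[5,11],[26,0],[33,9],[41,0]]
[[1,17],[5,11],[26,0],[33,17],[41,0]]
[[1,17],[5,11],[26,0],[28,14],[33,17],[41,0]]
[[1,17],[5,11],[13,18],[14,11],[26,0],[28,14],[33,17],[41,0]]
[[1,17],[5,11],[13,18],[14,11],[26,0],[27,14],[33,17],[41,0]]
[[1,17],[5,11],[13,18],[14,11],[17,18],[24,11],[26,0],[27,14],[33,17],[41,0]]
[[1,17],[5,11],[13,18],[14,11],[17,18],[24,11],[26,0],[27,14],[33,17],[41,3],[42,0]]
[[1,17],[5,11],[13,18],[14,11],[17,18],[24,11],[26,0],[27,14],[33,17],[41,3],[48,0]]
[[1,17],[5,19],[12,11],[13,18],[14,11],[17,18],[24,11],[26,0],[27,14],[33,17],[41,3],[48,0]]
[[1,17],[5,19],[12,11],[13,18],[14,11],[17,18],[24,11],[26,0],[27,14],[33,17],[41,3],[48,0]]
[[1,20],[12,11],[13,18],[14,11],[17,18],[24,11],[26,0],[27,14],[33,17],[41,3],[48,0]]
[[1,20],[12,11],[13,18],[14,11],[17,18],[24,11],[26,0],[27,14],[33,17],[41,3],[48,0]]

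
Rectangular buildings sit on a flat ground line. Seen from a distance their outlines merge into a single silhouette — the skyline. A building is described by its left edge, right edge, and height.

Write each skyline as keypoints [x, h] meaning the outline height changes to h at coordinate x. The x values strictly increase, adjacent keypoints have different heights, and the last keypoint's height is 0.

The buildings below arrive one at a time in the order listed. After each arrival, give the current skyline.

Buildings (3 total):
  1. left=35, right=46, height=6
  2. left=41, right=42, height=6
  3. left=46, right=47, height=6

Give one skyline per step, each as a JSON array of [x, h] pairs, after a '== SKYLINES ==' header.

== SKYLINES ==
[[35,6],[46,0]]
[[35,6],[46,0]]
[[35,6],[47,0]]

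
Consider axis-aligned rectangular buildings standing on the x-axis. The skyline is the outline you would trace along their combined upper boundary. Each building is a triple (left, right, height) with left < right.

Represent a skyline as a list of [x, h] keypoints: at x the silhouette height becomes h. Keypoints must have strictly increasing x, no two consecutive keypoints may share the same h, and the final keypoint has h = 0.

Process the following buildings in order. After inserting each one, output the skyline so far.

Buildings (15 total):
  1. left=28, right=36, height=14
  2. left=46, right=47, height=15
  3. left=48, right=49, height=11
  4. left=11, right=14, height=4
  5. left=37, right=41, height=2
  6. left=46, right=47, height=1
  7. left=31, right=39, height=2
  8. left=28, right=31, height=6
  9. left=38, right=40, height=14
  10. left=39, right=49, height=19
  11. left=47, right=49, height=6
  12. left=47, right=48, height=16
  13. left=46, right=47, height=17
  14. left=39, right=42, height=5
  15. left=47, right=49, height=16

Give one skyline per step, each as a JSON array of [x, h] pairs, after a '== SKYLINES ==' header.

== SKYLINES ==
[[28,14],[36,0]]
[[28,14],[36,0],[46,15],[47,0]]
[[28,14],[36,0],[46,15],[47,0],[48,11],[49,0]]
[[11,4],[14,0],[28,14],[36,0],[46,15],[47,0],[48,11],[49,0]]
[[11,4],[14,0],[28,14],[36,0],[37,2],[41,0],[46,15],[47,0],[48,11],[49,0]]
[[11,4],[14,0],[28,14],[36,0],[37,2],[41,0],[46,15],[47,0],[48,11],[49,0]]
[[11,4],[14,0],[28,14],[36,2],[41,0],[46,15],[47,0],[48,11],[49,0]]
[[11,4],[14,0],[28,14],[36,2],[41,0],[46,15],[47,0],[48,11],[49,0]]
[[11,4],[14,0],[28,14],[36,2],[38,14],[40,2],[41,0],[46,15],[47,0],[48,11],[49,0]]
[[11,4],[14,0],[28,14],[36,2],[38,14],[39,19],[49,0]]
[[11,4],[14,0],[28,14],[36,2],[38,14],[39,19],[49,0]]
[[11,4],[14,0],[28,14],[36,2],[38,14],[39,19],[49,0]]
[[11,4],[14,0],[28,14],[36,2],[38,14],[39,19],[49,0]]
[[11,4],[14,0],[28,14],[36,2],[38,14],[39,19],[49,0]]
[[11,4],[14,0],[28,14],[36,2],[38,14],[39,19],[49,0]]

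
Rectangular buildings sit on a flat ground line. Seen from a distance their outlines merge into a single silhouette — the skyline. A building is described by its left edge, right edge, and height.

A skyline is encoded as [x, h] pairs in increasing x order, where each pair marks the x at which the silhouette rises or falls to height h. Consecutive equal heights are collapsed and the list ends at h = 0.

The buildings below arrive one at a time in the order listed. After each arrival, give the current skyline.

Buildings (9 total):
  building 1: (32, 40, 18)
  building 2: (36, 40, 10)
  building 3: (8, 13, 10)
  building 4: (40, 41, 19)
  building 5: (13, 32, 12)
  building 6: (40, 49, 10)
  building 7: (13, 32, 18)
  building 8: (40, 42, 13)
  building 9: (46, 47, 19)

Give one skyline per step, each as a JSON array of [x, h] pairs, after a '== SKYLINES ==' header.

== SKYLINES ==
[[32,18],[40,0]]
[[32,18],[40,0]]
[[8,10],[13,0],[32,18],[40,0]]
[[8,10],[13,0],[32,18],[40,19],[41,0]]
[[8,10],[13,12],[32,18],[40,19],[41,0]]
[[8,10],[13,12],[32,18],[40,19],[41,10],[49,0]]
[[8,10],[13,18],[40,19],[41,10],[49,0]]
[[8,10],[13,18],[40,19],[41,13],[42,10],[49,0]]
[[8,10],[13,18],[40,19],[41,13],[42,10],[46,19],[47,10],[49,0]]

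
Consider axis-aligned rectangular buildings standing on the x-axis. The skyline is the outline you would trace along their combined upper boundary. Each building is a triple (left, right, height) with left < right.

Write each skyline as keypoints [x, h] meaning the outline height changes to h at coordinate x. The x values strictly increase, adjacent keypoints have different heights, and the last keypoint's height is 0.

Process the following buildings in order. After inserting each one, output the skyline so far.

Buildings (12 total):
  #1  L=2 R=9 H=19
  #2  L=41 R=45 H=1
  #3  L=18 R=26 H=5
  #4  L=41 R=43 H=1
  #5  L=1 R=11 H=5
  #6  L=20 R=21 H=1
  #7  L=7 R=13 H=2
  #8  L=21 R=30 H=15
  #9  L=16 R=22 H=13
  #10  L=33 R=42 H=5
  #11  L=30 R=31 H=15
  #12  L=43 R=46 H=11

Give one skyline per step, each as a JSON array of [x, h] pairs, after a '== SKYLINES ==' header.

== SKYLINES ==
[[2,19],[9,0]]
[[2,19],[9,0],[41,1],[45,0]]
[[2,19],[9,0],[18,5],[26,0],[41,1],[45,0]]
[[2,19],[9,0],[18,5],[26,0],[41,1],[45,0]]
[[1,5],[2,19],[9,5],[11,0],[18,5],[26,0],[41,1],[45,0]]
[[1,5],[2,19],[9,5],[11,0],[18,5],[26,0],[41,1],[45,0]]
[[1,5],[2,19],[9,5],[11,2],[13,0],[18,5],[26,0],[41,1],[45,0]]
[[1,5],[2,19],[9,5],[11,2],[13,0],[18,5],[21,15],[30,0],[41,1],[45,0]]
[[1,5],[2,19],[9,5],[11,2],[13,0],[16,13],[21,15],[30,0],[41,1],[45,0]]
[[1,5],[2,19],[9,5],[11,2],[13,0],[16,13],[21,15],[30,0],[33,5],[42,1],[45,0]]
[[1,5],[2,19],[9,5],[11,2],[13,0],[16,13],[21,15],[31,0],[33,5],[42,1],[45,0]]
[[1,5],[2,19],[9,5],[11,2],[13,0],[16,13],[21,15],[31,0],[33,5],[42,1],[43,11],[46,0]]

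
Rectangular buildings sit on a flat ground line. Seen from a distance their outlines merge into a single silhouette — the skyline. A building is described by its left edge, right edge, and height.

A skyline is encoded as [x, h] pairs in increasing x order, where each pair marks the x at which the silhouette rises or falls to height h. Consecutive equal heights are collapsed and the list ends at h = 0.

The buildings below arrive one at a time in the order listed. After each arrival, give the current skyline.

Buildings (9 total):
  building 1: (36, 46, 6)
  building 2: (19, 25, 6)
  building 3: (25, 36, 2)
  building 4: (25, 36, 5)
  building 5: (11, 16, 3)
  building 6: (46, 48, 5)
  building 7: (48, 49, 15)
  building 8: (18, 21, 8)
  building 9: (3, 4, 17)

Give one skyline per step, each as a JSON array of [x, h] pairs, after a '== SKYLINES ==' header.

== SKYLINES ==
[[36,6],[46,0]]
[[19,6],[25,0],[36,6],[46,0]]
[[19,6],[25,2],[36,6],[46,0]]
[[19,6],[25,5],[36,6],[46,0]]
[[11,3],[16,0],[19,6],[25,5],[36,6],[46,0]]
[[11,3],[16,0],[19,6],[25,5],[36,6],[46,5],[48,0]]
[[11,3],[16,0],[19,6],[25,5],[36,6],[46,5],[48,15],[49,0]]
[[11,3],[16,0],[18,8],[21,6],[25,5],[36,6],[46,5],[48,15],[49,0]]
[[3,17],[4,0],[11,3],[16,0],[18,8],[21,6],[25,5],[36,6],[46,5],[48,15],[49,0]]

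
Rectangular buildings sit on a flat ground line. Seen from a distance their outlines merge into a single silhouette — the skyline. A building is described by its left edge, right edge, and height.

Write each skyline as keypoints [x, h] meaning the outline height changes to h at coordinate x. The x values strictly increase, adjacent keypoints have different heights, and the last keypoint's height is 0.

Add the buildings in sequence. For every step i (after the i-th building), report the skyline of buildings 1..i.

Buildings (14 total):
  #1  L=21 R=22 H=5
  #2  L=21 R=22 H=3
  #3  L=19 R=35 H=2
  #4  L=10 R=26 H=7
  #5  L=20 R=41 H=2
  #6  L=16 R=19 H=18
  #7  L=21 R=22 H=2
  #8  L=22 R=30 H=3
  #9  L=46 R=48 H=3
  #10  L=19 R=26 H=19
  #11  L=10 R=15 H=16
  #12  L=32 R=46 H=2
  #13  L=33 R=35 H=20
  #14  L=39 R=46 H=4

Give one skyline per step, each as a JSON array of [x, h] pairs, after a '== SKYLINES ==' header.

== SKYLINES ==
[[21,5],[22,0]]
[[21,5],[22,0]]
[[19,2],[21,5],[22,2],[35,0]]
[[10,7],[26,2],[35,0]]
[[10,7],[26,2],[41,0]]
[[10,7],[16,18],[19,7],[26,2],[41,0]]
[[10,7],[16,18],[19,7],[26,2],[41,0]]
[[10,7],[16,18],[19,7],[26,3],[30,2],[41,0]]
[[10,7],[16,18],[19,7],[26,3],[30,2],[41,0],[46,3],[48,0]]
[[10,7],[16,18],[19,19],[26,3],[30,2],[41,0],[46,3],[48,0]]
[[10,16],[15,7],[16,18],[19,19],[26,3],[30,2],[41,0],[46,3],[48,0]]
[[10,16],[15,7],[16,18],[19,19],[26,3],[30,2],[46,3],[48,0]]
[[10,16],[15,7],[16,18],[19,19],[26,3],[30,2],[33,20],[35,2],[46,3],[48,0]]
[[10,16],[15,7],[16,18],[19,19],[26,3],[30,2],[33,20],[35,2],[39,4],[46,3],[48,0]]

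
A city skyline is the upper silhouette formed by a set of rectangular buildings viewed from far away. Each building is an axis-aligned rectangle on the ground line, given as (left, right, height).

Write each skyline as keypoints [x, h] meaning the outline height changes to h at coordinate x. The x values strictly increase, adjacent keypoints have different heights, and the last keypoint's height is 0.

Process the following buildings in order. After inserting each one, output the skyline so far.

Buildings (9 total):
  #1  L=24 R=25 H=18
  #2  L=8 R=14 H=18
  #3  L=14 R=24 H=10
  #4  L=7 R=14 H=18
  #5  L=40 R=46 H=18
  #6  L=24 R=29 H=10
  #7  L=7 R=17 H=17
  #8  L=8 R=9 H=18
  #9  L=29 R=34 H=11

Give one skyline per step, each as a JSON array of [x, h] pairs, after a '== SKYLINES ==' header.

== SKYLINES ==
[[24,18],[25,0]]
[[8,18],[14,0],[24,18],[25,0]]
[[8,18],[14,10],[24,18],[25,0]]
[[7,18],[14,10],[24,18],[25,0]]
[[7,18],[14,10],[24,18],[25,0],[40,18],[46,0]]
[[7,18],[14,10],[24,18],[25,10],[29,0],[40,18],[46,0]]
[[7,18],[14,17],[17,10],[24,18],[25,10],[29,0],[40,18],[46,0]]
[[7,18],[14,17],[17,10],[24,18],[25,10],[29,0],[40,18],[46,0]]
[[7,18],[14,17],[17,10],[24,18],[25,10],[29,11],[34,0],[40,18],[46,0]]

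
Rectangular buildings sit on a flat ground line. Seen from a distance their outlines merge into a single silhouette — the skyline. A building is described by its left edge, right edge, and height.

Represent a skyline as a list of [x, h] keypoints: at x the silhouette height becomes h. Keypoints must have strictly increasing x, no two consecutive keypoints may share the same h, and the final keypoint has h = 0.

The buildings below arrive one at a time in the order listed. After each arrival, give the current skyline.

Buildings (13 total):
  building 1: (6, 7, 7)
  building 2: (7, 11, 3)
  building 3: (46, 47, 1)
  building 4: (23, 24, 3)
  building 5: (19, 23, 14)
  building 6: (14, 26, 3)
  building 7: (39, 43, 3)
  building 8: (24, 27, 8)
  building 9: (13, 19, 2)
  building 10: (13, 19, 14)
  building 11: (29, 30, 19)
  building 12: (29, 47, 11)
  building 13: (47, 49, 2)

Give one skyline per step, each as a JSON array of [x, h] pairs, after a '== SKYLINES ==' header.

== SKYLINES ==
[[6,7],[7,0]]
[[6,7],[7,3],[11,0]]
[[6,7],[7,3],[11,0],[46,1],[47,0]]
[[6,7],[7,3],[11,0],[23,3],[24,0],[46,1],[47,0]]
[[6,7],[7,3],[11,0],[19,14],[23,3],[24,0],[46,1],[47,0]]
[[6,7],[7,3],[11,0],[14,3],[19,14],[23,3],[26,0],[46,1],[47,0]]
[[6,7],[7,3],[11,0],[14,3],[19,14],[23,3],[26,0],[39,3],[43,0],[46,1],[47,0]]
[[6,7],[7,3],[11,0],[14,3],[19,14],[23,3],[24,8],[27,0],[39,3],[43,0],[46,1],[47,0]]
[[6,7],[7,3],[11,0],[13,2],[14,3],[19,14],[23,3],[24,8],[27,0],[39,3],[43,0],[46,1],[47,0]]
[[6,7],[7,3],[11,0],[13,14],[23,3],[24,8],[27,0],[39,3],[43,0],[46,1],[47,0]]
[[6,7],[7,3],[11,0],[13,14],[23,3],[24,8],[27,0],[29,19],[30,0],[39,3],[43,0],[46,1],[47,0]]
[[6,7],[7,3],[11,0],[13,14],[23,3],[24,8],[27,0],[29,19],[30,11],[47,0]]
[[6,7],[7,3],[11,0],[13,14],[23,3],[24,8],[27,0],[29,19],[30,11],[47,2],[49,0]]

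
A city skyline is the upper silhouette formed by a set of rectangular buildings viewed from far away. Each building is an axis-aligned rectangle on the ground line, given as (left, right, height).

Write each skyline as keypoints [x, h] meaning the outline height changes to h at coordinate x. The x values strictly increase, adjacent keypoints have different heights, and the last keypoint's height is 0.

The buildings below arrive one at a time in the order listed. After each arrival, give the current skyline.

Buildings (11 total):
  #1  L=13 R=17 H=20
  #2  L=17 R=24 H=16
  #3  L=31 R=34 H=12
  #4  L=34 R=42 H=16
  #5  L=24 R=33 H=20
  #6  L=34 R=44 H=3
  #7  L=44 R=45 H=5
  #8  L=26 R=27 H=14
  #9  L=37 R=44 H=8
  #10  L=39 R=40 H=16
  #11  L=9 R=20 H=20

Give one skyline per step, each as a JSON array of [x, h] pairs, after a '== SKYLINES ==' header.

== SKYLINES ==
[[13,20],[17,0]]
[[13,20],[17,16],[24,0]]
[[13,20],[17,16],[24,0],[31,12],[34,0]]
[[13,20],[17,16],[24,0],[31,12],[34,16],[42,0]]
[[13,20],[17,16],[24,20],[33,12],[34,16],[42,0]]
[[13,20],[17,16],[24,20],[33,12],[34,16],[42,3],[44,0]]
[[13,20],[17,16],[24,20],[33,12],[34,16],[42,3],[44,5],[45,0]]
[[13,20],[17,16],[24,20],[33,12],[34,16],[42,3],[44,5],[45,0]]
[[13,20],[17,16],[24,20],[33,12],[34,16],[42,8],[44,5],[45,0]]
[[13,20],[17,16],[24,20],[33,12],[34,16],[42,8],[44,5],[45,0]]
[[9,20],[20,16],[24,20],[33,12],[34,16],[42,8],[44,5],[45,0]]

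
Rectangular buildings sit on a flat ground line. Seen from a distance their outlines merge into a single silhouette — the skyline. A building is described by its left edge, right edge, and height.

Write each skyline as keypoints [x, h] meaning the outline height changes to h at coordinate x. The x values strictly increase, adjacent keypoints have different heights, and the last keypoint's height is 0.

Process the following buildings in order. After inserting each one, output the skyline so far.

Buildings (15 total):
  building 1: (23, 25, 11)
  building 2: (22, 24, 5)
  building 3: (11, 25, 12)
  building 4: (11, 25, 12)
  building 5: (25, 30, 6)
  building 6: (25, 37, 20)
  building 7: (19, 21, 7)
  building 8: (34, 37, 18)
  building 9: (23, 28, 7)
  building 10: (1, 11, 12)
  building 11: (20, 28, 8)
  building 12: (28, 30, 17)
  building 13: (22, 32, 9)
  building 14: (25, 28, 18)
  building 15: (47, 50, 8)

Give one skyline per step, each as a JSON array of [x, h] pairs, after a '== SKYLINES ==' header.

== SKYLINES ==
[[23,11],[25,0]]
[[22,5],[23,11],[25,0]]
[[11,12],[25,0]]
[[11,12],[25,0]]
[[11,12],[25,6],[30,0]]
[[11,12],[25,20],[37,0]]
[[11,12],[25,20],[37,0]]
[[11,12],[25,20],[37,0]]
[[11,12],[25,20],[37,0]]
[[1,12],[25,20],[37,0]]
[[1,12],[25,20],[37,0]]
[[1,12],[25,20],[37,0]]
[[1,12],[25,20],[37,0]]
[[1,12],[25,20],[37,0]]
[[1,12],[25,20],[37,0],[47,8],[50,0]]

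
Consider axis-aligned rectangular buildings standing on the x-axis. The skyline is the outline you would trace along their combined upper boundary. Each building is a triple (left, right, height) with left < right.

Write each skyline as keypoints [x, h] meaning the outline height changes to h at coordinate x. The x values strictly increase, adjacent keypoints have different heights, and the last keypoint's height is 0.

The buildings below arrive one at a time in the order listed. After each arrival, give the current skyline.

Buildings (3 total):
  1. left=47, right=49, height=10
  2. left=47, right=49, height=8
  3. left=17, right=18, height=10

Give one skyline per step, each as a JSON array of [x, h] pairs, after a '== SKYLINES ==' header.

== SKYLINES ==
[[47,10],[49,0]]
[[47,10],[49,0]]
[[17,10],[18,0],[47,10],[49,0]]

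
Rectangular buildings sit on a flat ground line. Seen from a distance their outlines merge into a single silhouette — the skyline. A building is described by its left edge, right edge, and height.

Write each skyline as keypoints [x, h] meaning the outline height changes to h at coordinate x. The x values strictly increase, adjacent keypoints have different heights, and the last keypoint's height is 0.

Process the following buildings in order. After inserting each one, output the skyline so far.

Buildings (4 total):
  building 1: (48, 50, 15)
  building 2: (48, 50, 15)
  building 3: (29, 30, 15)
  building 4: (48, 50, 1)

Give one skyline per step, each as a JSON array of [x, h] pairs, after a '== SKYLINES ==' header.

== SKYLINES ==
[[48,15],[50,0]]
[[48,15],[50,0]]
[[29,15],[30,0],[48,15],[50,0]]
[[29,15],[30,0],[48,15],[50,0]]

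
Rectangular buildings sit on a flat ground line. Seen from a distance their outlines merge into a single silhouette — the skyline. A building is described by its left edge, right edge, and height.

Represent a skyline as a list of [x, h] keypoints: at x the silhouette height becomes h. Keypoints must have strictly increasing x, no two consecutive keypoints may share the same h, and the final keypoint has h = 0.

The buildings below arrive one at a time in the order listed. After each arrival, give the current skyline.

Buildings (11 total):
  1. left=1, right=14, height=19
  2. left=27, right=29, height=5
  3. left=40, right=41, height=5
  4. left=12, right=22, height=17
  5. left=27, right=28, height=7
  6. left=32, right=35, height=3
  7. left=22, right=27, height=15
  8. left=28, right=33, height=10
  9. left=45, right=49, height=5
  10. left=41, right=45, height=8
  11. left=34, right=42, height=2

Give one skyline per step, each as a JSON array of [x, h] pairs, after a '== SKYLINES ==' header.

== SKYLINES ==
[[1,19],[14,0]]
[[1,19],[14,0],[27,5],[29,0]]
[[1,19],[14,0],[27,5],[29,0],[40,5],[41,0]]
[[1,19],[14,17],[22,0],[27,5],[29,0],[40,5],[41,0]]
[[1,19],[14,17],[22,0],[27,7],[28,5],[29,0],[40,5],[41,0]]
[[1,19],[14,17],[22,0],[27,7],[28,5],[29,0],[32,3],[35,0],[40,5],[41,0]]
[[1,19],[14,17],[22,15],[27,7],[28,5],[29,0],[32,3],[35,0],[40,5],[41,0]]
[[1,19],[14,17],[22,15],[27,7],[28,10],[33,3],[35,0],[40,5],[41,0]]
[[1,19],[14,17],[22,15],[27,7],[28,10],[33,3],[35,0],[40,5],[41,0],[45,5],[49,0]]
[[1,19],[14,17],[22,15],[27,7],[28,10],[33,3],[35,0],[40,5],[41,8],[45,5],[49,0]]
[[1,19],[14,17],[22,15],[27,7],[28,10],[33,3],[35,2],[40,5],[41,8],[45,5],[49,0]]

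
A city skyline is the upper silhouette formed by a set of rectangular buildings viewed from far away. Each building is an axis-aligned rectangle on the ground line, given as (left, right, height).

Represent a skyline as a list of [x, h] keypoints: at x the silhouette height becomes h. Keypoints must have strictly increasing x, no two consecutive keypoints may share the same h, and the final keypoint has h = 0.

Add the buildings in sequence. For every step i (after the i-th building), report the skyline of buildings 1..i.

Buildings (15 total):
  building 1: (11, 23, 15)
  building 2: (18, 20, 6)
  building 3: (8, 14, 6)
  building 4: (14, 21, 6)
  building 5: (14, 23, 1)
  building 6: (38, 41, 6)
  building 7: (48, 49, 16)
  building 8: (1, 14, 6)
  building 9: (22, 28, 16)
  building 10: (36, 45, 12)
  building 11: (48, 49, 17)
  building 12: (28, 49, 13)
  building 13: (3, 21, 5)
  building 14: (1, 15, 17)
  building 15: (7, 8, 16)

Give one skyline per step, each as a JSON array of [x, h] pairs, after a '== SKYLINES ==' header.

== SKYLINES ==
[[11,15],[23,0]]
[[11,15],[23,0]]
[[8,6],[11,15],[23,0]]
[[8,6],[11,15],[23,0]]
[[8,6],[11,15],[23,0]]
[[8,6],[11,15],[23,0],[38,6],[41,0]]
[[8,6],[11,15],[23,0],[38,6],[41,0],[48,16],[49,0]]
[[1,6],[11,15],[23,0],[38,6],[41,0],[48,16],[49,0]]
[[1,6],[11,15],[22,16],[28,0],[38,6],[41,0],[48,16],[49,0]]
[[1,6],[11,15],[22,16],[28,0],[36,12],[45,0],[48,16],[49,0]]
[[1,6],[11,15],[22,16],[28,0],[36,12],[45,0],[48,17],[49,0]]
[[1,6],[11,15],[22,16],[28,13],[48,17],[49,0]]
[[1,6],[11,15],[22,16],[28,13],[48,17],[49,0]]
[[1,17],[15,15],[22,16],[28,13],[48,17],[49,0]]
[[1,17],[15,15],[22,16],[28,13],[48,17],[49,0]]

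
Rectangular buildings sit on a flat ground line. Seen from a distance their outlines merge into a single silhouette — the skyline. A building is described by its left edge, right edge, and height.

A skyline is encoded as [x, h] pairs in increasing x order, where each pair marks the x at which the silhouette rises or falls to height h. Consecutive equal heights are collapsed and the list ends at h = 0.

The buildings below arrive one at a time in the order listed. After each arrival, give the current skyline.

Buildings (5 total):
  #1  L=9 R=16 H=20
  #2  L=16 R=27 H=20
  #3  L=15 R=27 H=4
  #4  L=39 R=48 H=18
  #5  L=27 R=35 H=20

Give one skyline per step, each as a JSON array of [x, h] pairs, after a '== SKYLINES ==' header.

== SKYLINES ==
[[9,20],[16,0]]
[[9,20],[27,0]]
[[9,20],[27,0]]
[[9,20],[27,0],[39,18],[48,0]]
[[9,20],[35,0],[39,18],[48,0]]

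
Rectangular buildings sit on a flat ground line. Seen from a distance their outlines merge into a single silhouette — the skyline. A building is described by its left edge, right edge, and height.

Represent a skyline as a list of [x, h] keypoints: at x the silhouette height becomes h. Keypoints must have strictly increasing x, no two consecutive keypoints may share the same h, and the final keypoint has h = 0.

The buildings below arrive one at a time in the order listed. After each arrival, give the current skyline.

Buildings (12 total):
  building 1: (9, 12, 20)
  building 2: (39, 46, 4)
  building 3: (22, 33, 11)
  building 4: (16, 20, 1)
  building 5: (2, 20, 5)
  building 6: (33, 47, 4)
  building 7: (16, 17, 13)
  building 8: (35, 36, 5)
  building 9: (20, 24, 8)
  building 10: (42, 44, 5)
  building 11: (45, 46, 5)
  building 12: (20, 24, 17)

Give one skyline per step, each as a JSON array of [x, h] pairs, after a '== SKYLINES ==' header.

== SKYLINES ==
[[9,20],[12,0]]
[[9,20],[12,0],[39,4],[46,0]]
[[9,20],[12,0],[22,11],[33,0],[39,4],[46,0]]
[[9,20],[12,0],[16,1],[20,0],[22,11],[33,0],[39,4],[46,0]]
[[2,5],[9,20],[12,5],[20,0],[22,11],[33,0],[39,4],[46,0]]
[[2,5],[9,20],[12,5],[20,0],[22,11],[33,4],[47,0]]
[[2,5],[9,20],[12,5],[16,13],[17,5],[20,0],[22,11],[33,4],[47,0]]
[[2,5],[9,20],[12,5],[16,13],[17,5],[20,0],[22,11],[33,4],[35,5],[36,4],[47,0]]
[[2,5],[9,20],[12,5],[16,13],[17,5],[20,8],[22,11],[33,4],[35,5],[36,4],[47,0]]
[[2,5],[9,20],[12,5],[16,13],[17,5],[20,8],[22,11],[33,4],[35,5],[36,4],[42,5],[44,4],[47,0]]
[[2,5],[9,20],[12,5],[16,13],[17,5],[20,8],[22,11],[33,4],[35,5],[36,4],[42,5],[44,4],[45,5],[46,4],[47,0]]
[[2,5],[9,20],[12,5],[16,13],[17,5],[20,17],[24,11],[33,4],[35,5],[36,4],[42,5],[44,4],[45,5],[46,4],[47,0]]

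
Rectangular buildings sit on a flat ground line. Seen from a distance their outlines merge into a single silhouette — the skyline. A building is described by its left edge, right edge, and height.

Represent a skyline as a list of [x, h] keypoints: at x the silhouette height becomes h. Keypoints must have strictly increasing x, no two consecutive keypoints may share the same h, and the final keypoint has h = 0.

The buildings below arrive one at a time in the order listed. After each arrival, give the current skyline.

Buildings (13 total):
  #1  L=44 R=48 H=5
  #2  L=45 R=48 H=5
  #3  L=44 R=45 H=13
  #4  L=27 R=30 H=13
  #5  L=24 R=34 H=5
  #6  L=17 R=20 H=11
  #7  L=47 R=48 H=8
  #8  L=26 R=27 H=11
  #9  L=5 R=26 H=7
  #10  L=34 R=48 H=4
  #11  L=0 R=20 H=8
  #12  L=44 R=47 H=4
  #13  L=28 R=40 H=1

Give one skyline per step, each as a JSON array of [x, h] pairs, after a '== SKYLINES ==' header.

== SKYLINES ==
[[44,5],[48,0]]
[[44,5],[48,0]]
[[44,13],[45,5],[48,0]]
[[27,13],[30,0],[44,13],[45,5],[48,0]]
[[24,5],[27,13],[30,5],[34,0],[44,13],[45,5],[48,0]]
[[17,11],[20,0],[24,5],[27,13],[30,5],[34,0],[44,13],[45,5],[48,0]]
[[17,11],[20,0],[24,5],[27,13],[30,5],[34,0],[44,13],[45,5],[47,8],[48,0]]
[[17,11],[20,0],[24,5],[26,11],[27,13],[30,5],[34,0],[44,13],[45,5],[47,8],[48,0]]
[[5,7],[17,11],[20,7],[26,11],[27,13],[30,5],[34,0],[44,13],[45,5],[47,8],[48,0]]
[[5,7],[17,11],[20,7],[26,11],[27,13],[30,5],[34,4],[44,13],[45,5],[47,8],[48,0]]
[[0,8],[17,11],[20,7],[26,11],[27,13],[30,5],[34,4],[44,13],[45,5],[47,8],[48,0]]
[[0,8],[17,11],[20,7],[26,11],[27,13],[30,5],[34,4],[44,13],[45,5],[47,8],[48,0]]
[[0,8],[17,11],[20,7],[26,11],[27,13],[30,5],[34,4],[44,13],[45,5],[47,8],[48,0]]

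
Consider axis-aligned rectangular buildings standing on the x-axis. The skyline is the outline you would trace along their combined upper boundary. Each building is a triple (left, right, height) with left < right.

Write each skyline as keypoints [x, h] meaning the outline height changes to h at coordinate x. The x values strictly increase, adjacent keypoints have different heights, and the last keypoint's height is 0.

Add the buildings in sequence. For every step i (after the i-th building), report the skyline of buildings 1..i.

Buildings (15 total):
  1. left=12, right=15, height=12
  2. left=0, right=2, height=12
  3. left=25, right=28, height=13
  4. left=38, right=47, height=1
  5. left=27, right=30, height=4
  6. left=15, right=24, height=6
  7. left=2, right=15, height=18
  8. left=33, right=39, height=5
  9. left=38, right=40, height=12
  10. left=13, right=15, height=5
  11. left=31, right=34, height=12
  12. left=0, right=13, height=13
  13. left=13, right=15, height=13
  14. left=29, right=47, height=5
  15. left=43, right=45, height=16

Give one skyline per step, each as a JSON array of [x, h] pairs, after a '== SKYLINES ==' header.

== SKYLINES ==
[[12,12],[15,0]]
[[0,12],[2,0],[12,12],[15,0]]
[[0,12],[2,0],[12,12],[15,0],[25,13],[28,0]]
[[0,12],[2,0],[12,12],[15,0],[25,13],[28,0],[38,1],[47,0]]
[[0,12],[2,0],[12,12],[15,0],[25,13],[28,4],[30,0],[38,1],[47,0]]
[[0,12],[2,0],[12,12],[15,6],[24,0],[25,13],[28,4],[30,0],[38,1],[47,0]]
[[0,12],[2,18],[15,6],[24,0],[25,13],[28,4],[30,0],[38,1],[47,0]]
[[0,12],[2,18],[15,6],[24,0],[25,13],[28,4],[30,0],[33,5],[39,1],[47,0]]
[[0,12],[2,18],[15,6],[24,0],[25,13],[28,4],[30,0],[33,5],[38,12],[40,1],[47,0]]
[[0,12],[2,18],[15,6],[24,0],[25,13],[28,4],[30,0],[33,5],[38,12],[40,1],[47,0]]
[[0,12],[2,18],[15,6],[24,0],[25,13],[28,4],[30,0],[31,12],[34,5],[38,12],[40,1],[47,0]]
[[0,13],[2,18],[15,6],[24,0],[25,13],[28,4],[30,0],[31,12],[34,5],[38,12],[40,1],[47,0]]
[[0,13],[2,18],[15,6],[24,0],[25,13],[28,4],[30,0],[31,12],[34,5],[38,12],[40,1],[47,0]]
[[0,13],[2,18],[15,6],[24,0],[25,13],[28,4],[29,5],[31,12],[34,5],[38,12],[40,5],[47,0]]
[[0,13],[2,18],[15,6],[24,0],[25,13],[28,4],[29,5],[31,12],[34,5],[38,12],[40,5],[43,16],[45,5],[47,0]]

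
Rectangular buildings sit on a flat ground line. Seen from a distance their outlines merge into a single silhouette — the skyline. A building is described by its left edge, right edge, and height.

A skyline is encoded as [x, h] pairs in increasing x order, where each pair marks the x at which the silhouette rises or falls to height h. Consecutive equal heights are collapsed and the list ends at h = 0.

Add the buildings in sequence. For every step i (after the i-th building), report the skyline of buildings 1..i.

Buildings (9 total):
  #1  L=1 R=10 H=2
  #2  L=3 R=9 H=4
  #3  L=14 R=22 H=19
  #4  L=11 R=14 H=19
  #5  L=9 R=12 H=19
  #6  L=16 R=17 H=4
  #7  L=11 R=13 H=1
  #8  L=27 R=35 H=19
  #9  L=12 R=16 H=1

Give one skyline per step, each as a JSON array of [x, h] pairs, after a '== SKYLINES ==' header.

== SKYLINES ==
[[1,2],[10,0]]
[[1,2],[3,4],[9,2],[10,0]]
[[1,2],[3,4],[9,2],[10,0],[14,19],[22,0]]
[[1,2],[3,4],[9,2],[10,0],[11,19],[22,0]]
[[1,2],[3,4],[9,19],[22,0]]
[[1,2],[3,4],[9,19],[22,0]]
[[1,2],[3,4],[9,19],[22,0]]
[[1,2],[3,4],[9,19],[22,0],[27,19],[35,0]]
[[1,2],[3,4],[9,19],[22,0],[27,19],[35,0]]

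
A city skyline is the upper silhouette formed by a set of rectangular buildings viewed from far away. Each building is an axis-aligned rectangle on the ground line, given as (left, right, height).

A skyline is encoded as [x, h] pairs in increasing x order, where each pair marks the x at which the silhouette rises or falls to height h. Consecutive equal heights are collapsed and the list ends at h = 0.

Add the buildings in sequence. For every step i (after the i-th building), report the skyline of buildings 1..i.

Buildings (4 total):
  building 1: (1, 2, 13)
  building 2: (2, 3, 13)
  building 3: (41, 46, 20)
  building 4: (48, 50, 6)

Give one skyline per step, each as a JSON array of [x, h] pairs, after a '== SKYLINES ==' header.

== SKYLINES ==
[[1,13],[2,0]]
[[1,13],[3,0]]
[[1,13],[3,0],[41,20],[46,0]]
[[1,13],[3,0],[41,20],[46,0],[48,6],[50,0]]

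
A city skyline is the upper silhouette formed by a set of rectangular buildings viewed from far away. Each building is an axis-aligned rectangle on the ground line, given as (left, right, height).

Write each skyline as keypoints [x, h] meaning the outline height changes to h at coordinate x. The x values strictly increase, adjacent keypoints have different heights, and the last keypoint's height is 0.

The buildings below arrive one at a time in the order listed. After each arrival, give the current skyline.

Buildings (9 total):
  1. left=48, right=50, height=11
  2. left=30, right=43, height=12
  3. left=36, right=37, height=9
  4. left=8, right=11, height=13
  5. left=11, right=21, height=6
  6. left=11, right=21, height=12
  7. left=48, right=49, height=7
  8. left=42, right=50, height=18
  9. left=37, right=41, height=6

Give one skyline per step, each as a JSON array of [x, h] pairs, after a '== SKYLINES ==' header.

== SKYLINES ==
[[48,11],[50,0]]
[[30,12],[43,0],[48,11],[50,0]]
[[30,12],[43,0],[48,11],[50,0]]
[[8,13],[11,0],[30,12],[43,0],[48,11],[50,0]]
[[8,13],[11,6],[21,0],[30,12],[43,0],[48,11],[50,0]]
[[8,13],[11,12],[21,0],[30,12],[43,0],[48,11],[50,0]]
[[8,13],[11,12],[21,0],[30,12],[43,0],[48,11],[50,0]]
[[8,13],[11,12],[21,0],[30,12],[42,18],[50,0]]
[[8,13],[11,12],[21,0],[30,12],[42,18],[50,0]]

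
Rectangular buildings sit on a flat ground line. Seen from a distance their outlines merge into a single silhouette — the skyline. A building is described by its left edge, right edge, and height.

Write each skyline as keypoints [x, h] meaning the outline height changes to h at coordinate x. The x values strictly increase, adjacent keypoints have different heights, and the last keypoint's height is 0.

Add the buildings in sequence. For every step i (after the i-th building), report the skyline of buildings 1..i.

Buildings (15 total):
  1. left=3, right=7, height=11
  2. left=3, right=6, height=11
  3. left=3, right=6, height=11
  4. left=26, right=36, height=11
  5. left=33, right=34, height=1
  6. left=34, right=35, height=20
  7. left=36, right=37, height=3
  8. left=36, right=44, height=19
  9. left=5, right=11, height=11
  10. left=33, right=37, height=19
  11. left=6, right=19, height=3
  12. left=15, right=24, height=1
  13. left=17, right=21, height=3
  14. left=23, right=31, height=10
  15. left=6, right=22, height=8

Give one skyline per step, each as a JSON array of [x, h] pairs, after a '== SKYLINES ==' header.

== SKYLINES ==
[[3,11],[7,0]]
[[3,11],[7,0]]
[[3,11],[7,0]]
[[3,11],[7,0],[26,11],[36,0]]
[[3,11],[7,0],[26,11],[36,0]]
[[3,11],[7,0],[26,11],[34,20],[35,11],[36,0]]
[[3,11],[7,0],[26,11],[34,20],[35,11],[36,3],[37,0]]
[[3,11],[7,0],[26,11],[34,20],[35,11],[36,19],[44,0]]
[[3,11],[11,0],[26,11],[34,20],[35,11],[36,19],[44,0]]
[[3,11],[11,0],[26,11],[33,19],[34,20],[35,19],[44,0]]
[[3,11],[11,3],[19,0],[26,11],[33,19],[34,20],[35,19],[44,0]]
[[3,11],[11,3],[19,1],[24,0],[26,11],[33,19],[34,20],[35,19],[44,0]]
[[3,11],[11,3],[21,1],[24,0],[26,11],[33,19],[34,20],[35,19],[44,0]]
[[3,11],[11,3],[21,1],[23,10],[26,11],[33,19],[34,20],[35,19],[44,0]]
[[3,11],[11,8],[22,1],[23,10],[26,11],[33,19],[34,20],[35,19],[44,0]]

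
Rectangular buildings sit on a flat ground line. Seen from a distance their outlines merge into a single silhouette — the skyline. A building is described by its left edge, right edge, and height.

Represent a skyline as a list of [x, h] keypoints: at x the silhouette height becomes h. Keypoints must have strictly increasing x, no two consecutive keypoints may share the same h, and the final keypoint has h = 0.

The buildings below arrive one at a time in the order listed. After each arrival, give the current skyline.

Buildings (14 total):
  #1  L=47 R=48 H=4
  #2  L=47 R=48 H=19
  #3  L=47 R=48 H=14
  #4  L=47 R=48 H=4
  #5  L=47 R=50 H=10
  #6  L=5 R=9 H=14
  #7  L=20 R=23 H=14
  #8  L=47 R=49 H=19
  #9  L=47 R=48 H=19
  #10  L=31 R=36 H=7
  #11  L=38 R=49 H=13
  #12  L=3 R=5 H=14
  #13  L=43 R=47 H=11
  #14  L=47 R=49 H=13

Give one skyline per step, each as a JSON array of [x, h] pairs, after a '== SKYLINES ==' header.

== SKYLINES ==
[[47,4],[48,0]]
[[47,19],[48,0]]
[[47,19],[48,0]]
[[47,19],[48,0]]
[[47,19],[48,10],[50,0]]
[[5,14],[9,0],[47,19],[48,10],[50,0]]
[[5,14],[9,0],[20,14],[23,0],[47,19],[48,10],[50,0]]
[[5,14],[9,0],[20,14],[23,0],[47,19],[49,10],[50,0]]
[[5,14],[9,0],[20,14],[23,0],[47,19],[49,10],[50,0]]
[[5,14],[9,0],[20,14],[23,0],[31,7],[36,0],[47,19],[49,10],[50,0]]
[[5,14],[9,0],[20,14],[23,0],[31,7],[36,0],[38,13],[47,19],[49,10],[50,0]]
[[3,14],[9,0],[20,14],[23,0],[31,7],[36,0],[38,13],[47,19],[49,10],[50,0]]
[[3,14],[9,0],[20,14],[23,0],[31,7],[36,0],[38,13],[47,19],[49,10],[50,0]]
[[3,14],[9,0],[20,14],[23,0],[31,7],[36,0],[38,13],[47,19],[49,10],[50,0]]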